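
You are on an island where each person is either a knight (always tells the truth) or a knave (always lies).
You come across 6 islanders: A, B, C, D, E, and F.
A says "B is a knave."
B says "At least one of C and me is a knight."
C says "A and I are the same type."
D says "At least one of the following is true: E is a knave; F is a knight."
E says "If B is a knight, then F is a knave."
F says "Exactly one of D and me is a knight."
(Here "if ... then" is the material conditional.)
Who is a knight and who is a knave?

A is a knight; "B is a knave" is True, as required.
B is a knave; "at least one of C and me is a knight" is False, as required.
C is a knave, and the claim "A and I are the same type" is indeed False.
D is a knave; "at least one of the following is true: E is a knave; F is a knight" is False, as required.
As a knight, E's statement "if B is a knight, then F is a knave" should be True; it is.
F (knave): "exactly one of D and me is a knight" — False. ✓

A is a knight, B is a knave, C is a knave, D is a knave, E is a knight, and F is a knave.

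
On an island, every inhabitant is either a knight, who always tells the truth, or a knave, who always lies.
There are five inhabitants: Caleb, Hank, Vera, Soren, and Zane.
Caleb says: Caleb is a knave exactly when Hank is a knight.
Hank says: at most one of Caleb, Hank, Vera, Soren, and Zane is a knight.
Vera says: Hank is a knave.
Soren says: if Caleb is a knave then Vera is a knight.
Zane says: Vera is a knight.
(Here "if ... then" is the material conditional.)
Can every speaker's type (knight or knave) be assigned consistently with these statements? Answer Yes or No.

Yes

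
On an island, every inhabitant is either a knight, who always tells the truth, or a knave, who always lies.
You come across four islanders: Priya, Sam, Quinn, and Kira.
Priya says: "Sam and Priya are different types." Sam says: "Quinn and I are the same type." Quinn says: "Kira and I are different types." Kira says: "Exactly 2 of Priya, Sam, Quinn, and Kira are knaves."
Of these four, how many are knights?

1

The unique consistent assignment is Priya=knave, Sam=knave, Quinn=knight, Kira=knave.
That has 1 knight.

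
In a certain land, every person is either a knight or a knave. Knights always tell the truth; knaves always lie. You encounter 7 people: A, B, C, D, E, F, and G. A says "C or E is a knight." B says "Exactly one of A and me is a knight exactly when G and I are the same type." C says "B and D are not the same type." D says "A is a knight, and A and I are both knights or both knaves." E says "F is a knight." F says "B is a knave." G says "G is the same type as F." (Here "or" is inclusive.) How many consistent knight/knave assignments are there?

Consistent assignments:
  A=knight, B=knave, C=knight, D=knight, E=knight, F=knight, G=knight
  A=knight, B=knave, C=knave, D=knave, E=knight, F=knight, G=knight

2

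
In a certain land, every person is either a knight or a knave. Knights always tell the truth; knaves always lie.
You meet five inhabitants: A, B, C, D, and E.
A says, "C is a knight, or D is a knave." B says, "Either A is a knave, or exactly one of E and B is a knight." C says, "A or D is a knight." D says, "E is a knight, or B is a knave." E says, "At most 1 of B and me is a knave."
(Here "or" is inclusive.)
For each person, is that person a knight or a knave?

Knights: A, C, and D. Knaves: B and E.

Suppose A is a knave. Then A's statement "C is a knight, or D is a knave" would have to be false. Checking the 16 ways to assign the others, none is consistent with every speaker.
(For instance, with B=knave, C=knight, D=knight, E=knave, A's claim "C is a knight, or D is a knave" comes out true where it would need to be false.)
So A must be a knight, making "C is a knight, or D is a knave" true. Taking A=knight, B=knave, C=knight, D=knight, E=knave, each remaining statement checks out:
  B (knave): "either A is a knave, or exactly one of E and B is a knight" — false. ✓
  C (knight): "A or D is a knight" — true. ✓
  D (knight): "E is a knight, or B is a knave" — true. ✓
  E (knave): "at most 1 of B and me is a knave" — false. ✓
This is the unique consistent assignment.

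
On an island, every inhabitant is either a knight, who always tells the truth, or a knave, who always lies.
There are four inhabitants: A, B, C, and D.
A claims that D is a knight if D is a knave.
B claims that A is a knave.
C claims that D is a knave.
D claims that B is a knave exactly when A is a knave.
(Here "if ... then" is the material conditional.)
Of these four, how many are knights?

2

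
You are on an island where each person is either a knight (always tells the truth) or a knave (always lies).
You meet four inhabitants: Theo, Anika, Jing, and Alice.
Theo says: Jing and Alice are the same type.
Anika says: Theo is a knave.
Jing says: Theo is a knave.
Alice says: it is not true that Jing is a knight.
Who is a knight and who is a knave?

Suppose Theo is a knight. Then Theo's statement "Jing and Alice are the same type" would have to be true. Checking the 8 ways to assign the others, none is consistent with every speaker.
(For instance, with Anika=knight, Jing=knight, Alice=knave, Theo's claim "Jing and Alice are the same type" comes out false where it would need to be true.)
So Theo must be a knave, making "Jing and Alice are the same type" false. Taking Theo=knave, Anika=knight, Jing=knight, Alice=knave, each remaining statement checks out:
  Anika (knight): "Theo is a knave" — true. ✓
  Jing (knight): "Theo is a knave" — true. ✓
  Alice (knave): "it is not true that Jing is a knight" — false. ✓
This is the unique consistent assignment.

Theo is a knave, Anika is a knight, Jing is a knight, and Alice is a knave.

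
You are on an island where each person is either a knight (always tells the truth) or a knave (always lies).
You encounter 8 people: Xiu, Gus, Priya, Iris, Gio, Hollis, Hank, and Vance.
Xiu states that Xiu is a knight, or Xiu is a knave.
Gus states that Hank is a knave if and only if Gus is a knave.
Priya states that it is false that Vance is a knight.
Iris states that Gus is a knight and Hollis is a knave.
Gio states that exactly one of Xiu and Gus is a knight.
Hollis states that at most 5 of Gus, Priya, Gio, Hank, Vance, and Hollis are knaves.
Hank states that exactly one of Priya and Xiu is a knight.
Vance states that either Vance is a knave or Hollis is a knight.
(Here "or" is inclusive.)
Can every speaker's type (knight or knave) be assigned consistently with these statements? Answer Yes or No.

Yes

One consistent assignment: Xiu=knight, Gus=knight, Priya=knave, Iris=knave, Gio=knave, Hollis=knight, Hank=knight, Vance=knight.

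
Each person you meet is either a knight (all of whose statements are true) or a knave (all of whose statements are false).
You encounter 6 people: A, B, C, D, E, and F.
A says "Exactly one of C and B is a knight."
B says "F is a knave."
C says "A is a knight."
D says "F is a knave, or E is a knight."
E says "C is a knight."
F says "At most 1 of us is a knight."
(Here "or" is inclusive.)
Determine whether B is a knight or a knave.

B is a knave.

Consistent assignments: {A=knave, B=knave, C=knave, D=knave, E=knave, F=knight}
In every consistent assignment, B is a knave.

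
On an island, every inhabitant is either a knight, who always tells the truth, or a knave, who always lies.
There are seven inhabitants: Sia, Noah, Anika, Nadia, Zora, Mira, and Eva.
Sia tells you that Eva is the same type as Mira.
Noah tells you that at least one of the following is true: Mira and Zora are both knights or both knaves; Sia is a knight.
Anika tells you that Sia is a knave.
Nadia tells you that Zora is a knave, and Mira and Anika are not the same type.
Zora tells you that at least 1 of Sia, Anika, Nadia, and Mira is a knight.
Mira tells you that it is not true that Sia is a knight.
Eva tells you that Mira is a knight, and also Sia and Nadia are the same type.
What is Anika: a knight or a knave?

Consistent assignments: {Sia=knight, Noah=knight, Anika=knave, Nadia=knave, Zora=knight, Mira=knave, Eva=knave}
In every consistent assignment, Anika is a knave.

Anika is a knave.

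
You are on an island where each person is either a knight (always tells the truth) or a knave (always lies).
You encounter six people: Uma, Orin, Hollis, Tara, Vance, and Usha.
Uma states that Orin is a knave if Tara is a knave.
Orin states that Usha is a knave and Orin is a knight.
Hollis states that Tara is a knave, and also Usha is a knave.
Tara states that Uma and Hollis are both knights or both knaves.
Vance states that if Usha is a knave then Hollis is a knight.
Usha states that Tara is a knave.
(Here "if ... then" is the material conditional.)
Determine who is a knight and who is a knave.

Uma is a knight, Orin is a knave, Hollis is a knave, Tara is a knave, Vance is a knight, and Usha is a knight.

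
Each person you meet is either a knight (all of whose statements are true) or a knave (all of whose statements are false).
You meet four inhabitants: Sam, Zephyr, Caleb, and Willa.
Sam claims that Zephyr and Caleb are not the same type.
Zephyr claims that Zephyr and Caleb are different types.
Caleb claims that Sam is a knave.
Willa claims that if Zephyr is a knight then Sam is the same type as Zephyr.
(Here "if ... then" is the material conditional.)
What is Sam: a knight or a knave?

Sam is a knight.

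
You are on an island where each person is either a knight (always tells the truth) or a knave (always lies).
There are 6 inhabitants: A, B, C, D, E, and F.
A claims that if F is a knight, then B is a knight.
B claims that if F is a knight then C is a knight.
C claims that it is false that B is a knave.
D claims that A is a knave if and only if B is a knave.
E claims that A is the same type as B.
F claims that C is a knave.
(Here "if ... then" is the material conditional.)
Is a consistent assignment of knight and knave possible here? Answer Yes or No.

Yes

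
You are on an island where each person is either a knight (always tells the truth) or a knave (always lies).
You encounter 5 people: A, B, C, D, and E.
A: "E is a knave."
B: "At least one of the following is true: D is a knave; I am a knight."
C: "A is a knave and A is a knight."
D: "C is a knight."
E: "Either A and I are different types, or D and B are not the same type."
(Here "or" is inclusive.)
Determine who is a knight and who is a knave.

Suppose A is a knight. Then A's statement "E is a knave" would have to be true. Checking the 16 ways to assign the others, none is consistent with every speaker.
(For instance, with B=knight, C=knave, D=knave, E=knight, A's claim "E is a knave" comes out false where it would need to be true.)
So A must be a knave, making "E is a knave" false. Taking A=knave, B=knight, C=knave, D=knave, E=knight, each remaining statement checks out:
  B (knight): "at least one of the following is true: D is a knave; I am a knight" — true. ✓
  C (knave): "A is a knave and A is a knight" — false. ✓
  D (knave): "C is a knight" — false. ✓
  E (knight): "either A and I are different types, or D and B are not the same type" — true. ✓
This is the unique consistent assignment.

A is a knave, B is a knight, C is a knave, D is a knave, and E is a knight.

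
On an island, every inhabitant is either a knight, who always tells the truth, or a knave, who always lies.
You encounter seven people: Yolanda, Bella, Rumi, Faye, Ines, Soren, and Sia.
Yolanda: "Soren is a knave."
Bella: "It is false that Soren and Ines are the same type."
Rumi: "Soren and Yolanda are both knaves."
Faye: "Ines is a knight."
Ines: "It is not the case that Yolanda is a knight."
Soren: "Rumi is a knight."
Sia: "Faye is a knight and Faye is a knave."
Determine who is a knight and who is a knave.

Yolanda is a knight, Bella is a knave, Rumi is a knave, Faye is a knave, Ines is a knave, Soren is a knave, and Sia is a knave.

Yolanda is a knight, and the claim "Soren is a knave" is indeed true.
Bella is a knave; "it is false that Soren and Ines are the same type" is False, as required.
As a knave, Rumi's statement "Soren and Yolanda are both knaves" should be False; it is.
Faye (knave): "Ines is a knight" — False. ✓
As a knave, Ines's statement "it is not the case that Yolanda is a knight" should be False; it is.
Soren is a knave, and the claim "Rumi is a knight" is indeed False.
Sia (knave): "Faye is a knight and Faye is a knave" — False. ✓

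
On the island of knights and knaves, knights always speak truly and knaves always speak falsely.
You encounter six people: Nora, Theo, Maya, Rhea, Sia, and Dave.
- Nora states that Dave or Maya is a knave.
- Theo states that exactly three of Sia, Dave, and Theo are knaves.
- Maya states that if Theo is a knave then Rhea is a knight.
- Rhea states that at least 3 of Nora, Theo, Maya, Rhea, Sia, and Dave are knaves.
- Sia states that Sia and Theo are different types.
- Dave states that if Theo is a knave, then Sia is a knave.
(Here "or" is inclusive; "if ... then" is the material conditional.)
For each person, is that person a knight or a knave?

Knights: Maya, Rhea, and Dave. Knaves: Nora, Theo, and Sia.

Nora is a knave; "Dave or Maya is a knave" is false, as required.
Since Theo is a knave, "exactly three of Sia, Dave, and Theo are knaves" needs to be false, which holds.
Maya (knight): "if Theo is a knave then Rhea is a knight" — true. ✓
Since Rhea is a knight, "at least 3 of Nora, Theo, Maya, Rhea, Sia, and Dave are knaves" needs to be true, which holds.
As a knave, Sia's statement "Sia and Theo are different types" should be false; it is.
As a knight, Dave's statement "if Theo is a knave, then Sia is a knave" should be true; it is.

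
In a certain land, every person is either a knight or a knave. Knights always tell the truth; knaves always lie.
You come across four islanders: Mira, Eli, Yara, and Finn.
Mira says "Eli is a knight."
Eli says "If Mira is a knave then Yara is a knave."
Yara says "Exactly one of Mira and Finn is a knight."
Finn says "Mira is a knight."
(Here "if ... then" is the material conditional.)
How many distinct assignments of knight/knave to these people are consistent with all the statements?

1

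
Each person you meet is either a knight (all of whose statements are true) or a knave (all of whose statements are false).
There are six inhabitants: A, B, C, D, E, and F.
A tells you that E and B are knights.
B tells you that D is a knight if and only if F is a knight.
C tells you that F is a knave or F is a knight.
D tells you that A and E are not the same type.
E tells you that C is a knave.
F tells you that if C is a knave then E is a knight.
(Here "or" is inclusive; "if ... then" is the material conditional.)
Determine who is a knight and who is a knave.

A is a knave, and the claim "E and B are knights" is indeed false.
B is a knave, so "D is a knight if and only if F is a knight" must be false — and it is.
C is a knight, and the claim "F is a knave or F is a knight" is indeed true.
D is a knave, and the claim "A and E are not the same type" is indeed false.
E is a knave, and the claim "C is a knave" is indeed false.
F (knight): "if C is a knave then E is a knight" — true. ✓

Knights: C and F. Knaves: A, B, D, and E.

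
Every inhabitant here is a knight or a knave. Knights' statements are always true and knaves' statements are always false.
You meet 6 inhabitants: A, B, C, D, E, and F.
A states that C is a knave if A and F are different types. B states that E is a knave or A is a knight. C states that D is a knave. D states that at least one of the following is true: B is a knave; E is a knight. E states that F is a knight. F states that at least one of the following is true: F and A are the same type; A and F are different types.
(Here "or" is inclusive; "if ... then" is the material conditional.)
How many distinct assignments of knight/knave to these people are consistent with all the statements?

1

Consistent assignments:
  A=knight, B=knight, C=knave, D=knight, E=knight, F=knight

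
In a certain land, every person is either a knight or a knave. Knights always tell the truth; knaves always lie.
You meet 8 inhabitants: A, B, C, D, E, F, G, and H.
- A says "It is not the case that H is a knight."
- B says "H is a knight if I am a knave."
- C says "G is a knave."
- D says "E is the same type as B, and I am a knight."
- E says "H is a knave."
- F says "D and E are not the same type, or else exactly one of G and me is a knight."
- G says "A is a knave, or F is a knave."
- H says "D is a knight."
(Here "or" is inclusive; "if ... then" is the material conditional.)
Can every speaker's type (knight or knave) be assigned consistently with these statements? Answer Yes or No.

Yes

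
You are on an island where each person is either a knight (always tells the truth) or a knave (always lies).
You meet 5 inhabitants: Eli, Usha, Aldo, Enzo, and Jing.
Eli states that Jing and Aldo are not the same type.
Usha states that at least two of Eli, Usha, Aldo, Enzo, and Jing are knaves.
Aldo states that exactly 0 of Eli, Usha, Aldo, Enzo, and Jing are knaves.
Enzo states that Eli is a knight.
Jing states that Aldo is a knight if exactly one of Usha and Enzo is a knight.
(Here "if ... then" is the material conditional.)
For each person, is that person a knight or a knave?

Eli is a knave, Usha is a knight, Aldo is a knave, Enzo is a knave, and Jing is a knave.

Eli (knave): "Jing and Aldo are not the same type" — False. ✓
Usha is a knight, so "at least two of Eli, Usha, Aldo, Enzo, and Jing are knaves" must be true — and it is.
Since Aldo is a knave, "exactly 0 of Eli, Usha, Aldo, Enzo, and Jing are knaves" needs to be False, which holds.
Enzo is a knave; "Eli is a knight" is False, as required.
Since Jing is a knave, "Aldo is a knight if exactly one of Usha and Enzo is a knight" needs to be False, which holds.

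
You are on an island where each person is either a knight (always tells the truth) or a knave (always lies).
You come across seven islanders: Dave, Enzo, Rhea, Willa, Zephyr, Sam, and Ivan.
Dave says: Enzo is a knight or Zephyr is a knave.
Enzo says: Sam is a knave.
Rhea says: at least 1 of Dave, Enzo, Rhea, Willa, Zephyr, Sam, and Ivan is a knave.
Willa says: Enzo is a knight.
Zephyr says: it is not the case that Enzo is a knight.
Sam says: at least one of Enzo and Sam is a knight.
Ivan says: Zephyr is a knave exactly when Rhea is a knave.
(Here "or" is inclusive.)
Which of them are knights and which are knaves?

Dave is a knave; "Enzo is a knight or Zephyr is a knave" is false, as required.
Enzo is a knave, and the claim "Sam is a knave" is indeed false.
Rhea is a knight, so "at least 1 of Dave, Enzo, Rhea, Willa, Zephyr, Sam, and Ivan is a knave" must be true — and it is.
Willa (knave): "Enzo is a knight" — false. ✓
Zephyr is a knight, and the claim "it is not the case that Enzo is a knight" is indeed true.
Sam (knight): "at least one of Enzo and Sam is a knight" — true. ✓
As a knight, Ivan's statement "Zephyr is a knave exactly when Rhea is a knave" should be true; it is.

Dave is a knave, Enzo is a knave, Rhea is a knight, Willa is a knave, Zephyr is a knight, Sam is a knight, and Ivan is a knight.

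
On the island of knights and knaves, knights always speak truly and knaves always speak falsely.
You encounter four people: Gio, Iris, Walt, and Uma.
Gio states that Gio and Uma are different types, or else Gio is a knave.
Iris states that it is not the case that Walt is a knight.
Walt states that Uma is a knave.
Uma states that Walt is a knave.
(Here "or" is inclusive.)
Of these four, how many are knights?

2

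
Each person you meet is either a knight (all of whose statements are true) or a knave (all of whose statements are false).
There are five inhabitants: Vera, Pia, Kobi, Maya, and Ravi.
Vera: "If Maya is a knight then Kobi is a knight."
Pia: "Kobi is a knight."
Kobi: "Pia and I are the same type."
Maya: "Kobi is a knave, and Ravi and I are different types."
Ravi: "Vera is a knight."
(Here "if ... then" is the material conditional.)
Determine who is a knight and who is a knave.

Knights: Vera, Pia, Kobi, and Ravi. Knaves: Maya.

Suppose Vera is a knave. Then Vera's statement "if Maya is a knight then Kobi is a knight" would have to be false. Checking the 16 ways to assign the others, none is consistent with every speaker.
(For instance, with Pia=knight, Kobi=knight, Maya=knave, Ravi=knight, Vera's claim "if Maya is a knight then Kobi is a knight" comes out true where it would need to be false.)
So Vera must be a knight, making "if Maya is a knight then Kobi is a knight" true. Taking Vera=knight, Pia=knight, Kobi=knight, Maya=knave, Ravi=knight, each remaining statement checks out:
  Pia (knight): "Kobi is a knight" — true. ✓
  Kobi (knight): "Pia and I are the same type" — true. ✓
  Maya (knave): "Kobi is a knave, and Ravi and I are different types" — false. ✓
  Ravi (knight): "Vera is a knight" — true. ✓
This is the unique consistent assignment.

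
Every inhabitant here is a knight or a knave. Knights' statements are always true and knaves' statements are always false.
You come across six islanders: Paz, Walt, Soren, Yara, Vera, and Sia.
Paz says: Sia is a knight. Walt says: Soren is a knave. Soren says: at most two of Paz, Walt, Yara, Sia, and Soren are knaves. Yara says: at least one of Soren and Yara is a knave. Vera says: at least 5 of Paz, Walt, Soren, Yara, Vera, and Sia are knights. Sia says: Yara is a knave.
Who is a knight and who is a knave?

Paz is a knave, and the claim "Sia is a knight" is indeed False.
Walt is a knight, so "Soren is a knave" must be true — and it is.
As a knave, Soren's statement "at most two of Paz, Walt, Yara, Sia, and Soren are knaves" should be False; it is.
Yara is a knight; "at least one of Soren and Yara is a knave" is true, as required.
Vera is a knave; "at least 5 of Paz, Walt, Soren, Yara, Vera, and Sia are knights" is False, as required.
As a knave, Sia's statement "Yara is a knave" should be False; it is.

Paz is a knave, Walt is a knight, Soren is a knave, Yara is a knight, Vera is a knave, and Sia is a knave.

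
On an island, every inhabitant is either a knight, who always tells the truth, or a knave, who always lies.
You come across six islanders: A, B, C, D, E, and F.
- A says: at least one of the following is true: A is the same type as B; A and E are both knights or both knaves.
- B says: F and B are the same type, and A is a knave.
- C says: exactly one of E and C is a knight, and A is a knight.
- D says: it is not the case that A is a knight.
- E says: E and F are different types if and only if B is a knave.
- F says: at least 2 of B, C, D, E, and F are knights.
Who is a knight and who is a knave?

A is a knave, B is a knight, C is a knave, D is a knight, E is a knight, and F is a knight.

A is a knave; "at least one of the following is true: A is the same type as B; A and E are both knights or both knaves" is false, as required.
B is a knight; "F and B are the same type, and A is a knave" is True, as required.
C is a knave, and the claim "exactly one of E and C is a knight, and A is a knight" is indeed false.
As a knight, D's statement "it is not the case that A is a knight" should be True; it is.
E is a knight, and the claim "E and F are different types if and only if B is a knave" is indeed True.
Since F is a knight, "at least 2 of B, C, D, E, and F are knights" needs to be True, which holds.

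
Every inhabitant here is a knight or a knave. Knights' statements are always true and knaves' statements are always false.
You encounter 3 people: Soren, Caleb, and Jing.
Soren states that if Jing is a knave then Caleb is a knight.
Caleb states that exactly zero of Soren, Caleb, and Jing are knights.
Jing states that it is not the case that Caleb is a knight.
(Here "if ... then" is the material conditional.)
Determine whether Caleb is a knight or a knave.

Caleb is a knave.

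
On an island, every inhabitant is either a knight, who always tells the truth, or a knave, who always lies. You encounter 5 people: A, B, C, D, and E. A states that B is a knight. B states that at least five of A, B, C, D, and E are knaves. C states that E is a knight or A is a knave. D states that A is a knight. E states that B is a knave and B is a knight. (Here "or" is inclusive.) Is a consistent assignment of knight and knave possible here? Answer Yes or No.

One consistent assignment: A=knave, B=knave, C=knight, D=knave, E=knave.

Yes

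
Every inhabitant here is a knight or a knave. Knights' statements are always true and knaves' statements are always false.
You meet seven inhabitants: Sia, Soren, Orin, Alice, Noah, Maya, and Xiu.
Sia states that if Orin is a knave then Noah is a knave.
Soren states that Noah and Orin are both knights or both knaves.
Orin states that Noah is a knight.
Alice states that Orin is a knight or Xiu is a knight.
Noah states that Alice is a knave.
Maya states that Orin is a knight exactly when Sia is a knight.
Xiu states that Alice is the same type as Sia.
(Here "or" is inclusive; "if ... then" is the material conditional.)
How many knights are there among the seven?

The unique consistent assignment is Sia=knight, Soren=knight, Orin=knave, Alice=knight, Noah=knave, Maya=knave, Xiu=knight.
That has 4 knights.

4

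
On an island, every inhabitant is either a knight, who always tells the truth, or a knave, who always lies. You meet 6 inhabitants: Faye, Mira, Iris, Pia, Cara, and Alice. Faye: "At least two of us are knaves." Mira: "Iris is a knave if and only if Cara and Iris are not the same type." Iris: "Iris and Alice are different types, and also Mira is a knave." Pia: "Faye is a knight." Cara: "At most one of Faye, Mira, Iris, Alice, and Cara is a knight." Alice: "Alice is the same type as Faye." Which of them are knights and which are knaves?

Faye is a knight, so "at least two of us are knaves" must be true — and it is.
Mira is a knave; "Iris is a knave if and only if Cara and Iris are not the same type" is False, as required.
Iris (knight): "Iris and Alice are different types, and also Mira is a knave" — true. ✓
As a knight, Pia's statement "Faye is a knight" should be true; it is.
Cara is a knave, so "at most one of Faye, Mira, Iris, Alice, and Cara is a knight" must be False — and it is.
Alice is a knave, and the claim "Alice is the same type as Faye" is indeed False.

Faye is a knight, Mira is a knave, Iris is a knight, Pia is a knight, Cara is a knave, and Alice is a knave.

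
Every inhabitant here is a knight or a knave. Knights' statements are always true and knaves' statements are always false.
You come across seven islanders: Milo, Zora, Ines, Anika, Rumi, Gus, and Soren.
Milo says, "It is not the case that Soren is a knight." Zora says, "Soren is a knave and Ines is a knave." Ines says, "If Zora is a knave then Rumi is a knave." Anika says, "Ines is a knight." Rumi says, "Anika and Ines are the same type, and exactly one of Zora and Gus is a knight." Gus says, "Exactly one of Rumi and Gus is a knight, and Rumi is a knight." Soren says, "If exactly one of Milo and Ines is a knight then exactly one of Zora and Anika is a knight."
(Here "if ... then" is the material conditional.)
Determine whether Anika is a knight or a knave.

Anika is a knight.

Consistent assignments: {Milo=knave, Zora=knave, Ines=knight, Anika=knight, Rumi=knave, Gus=knave, Soren=knight}
In every consistent assignment, Anika is a knight.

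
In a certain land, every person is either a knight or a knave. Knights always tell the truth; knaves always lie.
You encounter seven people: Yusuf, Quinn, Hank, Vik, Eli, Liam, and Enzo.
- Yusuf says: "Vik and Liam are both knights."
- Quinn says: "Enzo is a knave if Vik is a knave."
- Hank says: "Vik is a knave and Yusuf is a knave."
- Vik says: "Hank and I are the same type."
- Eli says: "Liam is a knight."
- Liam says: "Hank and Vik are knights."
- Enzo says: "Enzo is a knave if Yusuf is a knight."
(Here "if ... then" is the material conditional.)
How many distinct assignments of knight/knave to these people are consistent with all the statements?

1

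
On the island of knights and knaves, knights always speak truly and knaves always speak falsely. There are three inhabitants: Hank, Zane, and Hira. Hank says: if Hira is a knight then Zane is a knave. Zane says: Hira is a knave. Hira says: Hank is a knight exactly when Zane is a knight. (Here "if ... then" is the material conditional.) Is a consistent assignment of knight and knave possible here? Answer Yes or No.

No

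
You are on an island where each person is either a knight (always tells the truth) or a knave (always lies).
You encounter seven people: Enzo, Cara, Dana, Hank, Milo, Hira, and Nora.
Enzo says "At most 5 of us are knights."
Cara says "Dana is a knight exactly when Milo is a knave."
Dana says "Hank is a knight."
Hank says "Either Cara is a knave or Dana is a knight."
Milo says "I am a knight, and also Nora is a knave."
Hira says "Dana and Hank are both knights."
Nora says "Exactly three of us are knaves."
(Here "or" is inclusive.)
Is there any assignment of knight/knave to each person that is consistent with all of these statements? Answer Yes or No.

Yes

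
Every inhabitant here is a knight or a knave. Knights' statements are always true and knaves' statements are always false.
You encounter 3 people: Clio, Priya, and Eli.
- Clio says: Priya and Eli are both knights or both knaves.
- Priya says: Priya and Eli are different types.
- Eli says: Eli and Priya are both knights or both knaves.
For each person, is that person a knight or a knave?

Clio is a knave, and the claim "Priya and Eli are both knights or both knaves" is indeed False.
Priya is a knight, so "Priya and Eli are different types" must be true — and it is.
As a knave, Eli's statement "Eli and Priya are both knights or both knaves" should be False; it is.

Knights: Priya. Knaves: Clio and Eli.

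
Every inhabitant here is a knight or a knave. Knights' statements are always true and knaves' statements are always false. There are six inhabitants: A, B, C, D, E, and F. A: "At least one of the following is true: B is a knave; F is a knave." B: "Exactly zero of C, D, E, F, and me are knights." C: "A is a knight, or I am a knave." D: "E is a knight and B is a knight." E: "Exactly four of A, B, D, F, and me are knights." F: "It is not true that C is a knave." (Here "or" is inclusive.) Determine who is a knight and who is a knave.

A is a knight, and the claim "at least one of the following is true: B is a knave; F is a knave" is indeed true.
B (knave): "exactly zero of C, D, E, F, and me are knights" — false. ✓
C is a knight, and the claim "A is a knight, or I am a knave" is indeed true.
D is a knave; "E is a knight and B is a knight" is false, as required.
E is a knave, so "exactly four of A, B, D, F, and me are knights" must be false — and it is.
F is a knight; "it is not true that C is a knave" is true, as required.

A is a knight, B is a knave, C is a knight, D is a knave, E is a knave, and F is a knight.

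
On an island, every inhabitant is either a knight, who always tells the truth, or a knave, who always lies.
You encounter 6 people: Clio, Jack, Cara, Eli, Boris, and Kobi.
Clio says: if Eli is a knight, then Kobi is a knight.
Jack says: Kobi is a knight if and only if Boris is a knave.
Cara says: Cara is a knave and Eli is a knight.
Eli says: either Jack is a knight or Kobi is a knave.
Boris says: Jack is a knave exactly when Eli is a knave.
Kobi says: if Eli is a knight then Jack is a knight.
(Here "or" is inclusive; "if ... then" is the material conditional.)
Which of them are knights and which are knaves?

Clio is a knight, Jack is a knave, Cara is a knave, Eli is a knave, Boris is a knight, and Kobi is a knight.

As a knight, Clio's statement "if Eli is a knight, then Kobi is a knight" should be true; it is.
Jack is a knave, and the claim "Kobi is a knight if and only if Boris is a knave" is indeed False.
Since Cara is a knave, "Cara is a knave and Eli is a knight" needs to be False, which holds.
Eli (knave): "either Jack is a knight or Kobi is a knave" — False. ✓
Boris is a knight, and the claim "Jack is a knave exactly when Eli is a knave" is indeed true.
Kobi (knight): "if Eli is a knight then Jack is a knight" — true. ✓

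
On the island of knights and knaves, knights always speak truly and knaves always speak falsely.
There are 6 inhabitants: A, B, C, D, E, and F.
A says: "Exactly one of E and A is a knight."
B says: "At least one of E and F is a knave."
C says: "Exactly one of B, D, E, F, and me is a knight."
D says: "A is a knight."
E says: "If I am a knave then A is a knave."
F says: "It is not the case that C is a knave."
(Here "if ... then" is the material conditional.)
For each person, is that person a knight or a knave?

Knights: A, B, and D. Knaves: C, E, and F.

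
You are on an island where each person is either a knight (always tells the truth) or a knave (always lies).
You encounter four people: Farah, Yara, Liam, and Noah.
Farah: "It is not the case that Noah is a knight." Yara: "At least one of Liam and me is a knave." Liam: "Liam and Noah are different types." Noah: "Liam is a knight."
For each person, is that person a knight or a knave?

Farah is a knight, Yara is a knight, Liam is a knave, and Noah is a knave.

Suppose Farah is a knave. Then Farah's statement "it is not the case that Noah is a knight" would have to be false. Checking the 8 ways to assign the others, none is consistent with every speaker.
(For instance, with Yara=knight, Liam=knave, Noah=knave, Farah's claim "it is not the case that Noah is a knight" comes out true where it would need to be false.)
So Farah must be a knight, making "it is not the case that Noah is a knight" true. Taking Farah=knight, Yara=knight, Liam=knave, Noah=knave, each remaining statement checks out:
  Yara (knight): "at least one of Liam and me is a knave" — true. ✓
  Liam (knave): "Liam and Noah are different types" — false. ✓
  Noah (knave): "Liam is a knight" — false. ✓
This is the unique consistent assignment.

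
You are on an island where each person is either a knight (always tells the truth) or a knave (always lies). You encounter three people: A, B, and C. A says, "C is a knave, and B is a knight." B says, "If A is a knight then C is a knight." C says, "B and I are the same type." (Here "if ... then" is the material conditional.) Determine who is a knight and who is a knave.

A is a knave, B is a knight, and C is a knight.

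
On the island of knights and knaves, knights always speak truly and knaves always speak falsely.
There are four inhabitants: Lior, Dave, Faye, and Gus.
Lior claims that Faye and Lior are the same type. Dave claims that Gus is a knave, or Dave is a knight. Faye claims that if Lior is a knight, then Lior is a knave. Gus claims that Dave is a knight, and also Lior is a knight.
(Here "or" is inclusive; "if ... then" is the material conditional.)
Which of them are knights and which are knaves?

Lior is a knave, Dave is a knight, Faye is a knight, and Gus is a knave.

Since Lior is a knave, "Faye and Lior are the same type" needs to be False, which holds.
Dave (knight): "Gus is a knave, or Dave is a knight" — True. ✓
Faye (knight): "if Lior is a knight, then Lior is a knave" — True. ✓
Gus (knave): "Dave is a knight, and also Lior is a knight" — False. ✓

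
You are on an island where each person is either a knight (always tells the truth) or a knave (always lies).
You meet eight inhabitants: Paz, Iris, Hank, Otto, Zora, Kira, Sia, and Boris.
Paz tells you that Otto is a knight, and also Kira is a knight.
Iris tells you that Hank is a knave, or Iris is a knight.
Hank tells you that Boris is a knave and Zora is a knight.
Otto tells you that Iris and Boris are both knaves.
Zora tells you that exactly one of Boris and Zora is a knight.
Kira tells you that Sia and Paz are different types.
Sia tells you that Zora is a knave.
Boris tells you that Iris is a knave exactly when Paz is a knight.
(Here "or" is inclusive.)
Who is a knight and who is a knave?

Knights: Hank, Otto, and Zora. Knaves: Paz, Iris, Kira, Sia, and Boris.

Paz (knave): "Otto is a knight, and also Kira is a knight" — False. ✓
As a knave, Iris's statement "Hank is a knave, or Iris is a knight" should be False; it is.
As a knight, Hank's statement "Boris is a knave and Zora is a knight" should be True; it is.
Otto (knight): "Iris and Boris are both knaves" — True. ✓
Zora is a knight, and the claim "exactly one of Boris and Zora is a knight" is indeed True.
Kira is a knave; "Sia and Paz are different types" is False, as required.
Since Sia is a knave, "Zora is a knave" needs to be False, which holds.
Since Boris is a knave, "Iris is a knave exactly when Paz is a knight" needs to be False, which holds.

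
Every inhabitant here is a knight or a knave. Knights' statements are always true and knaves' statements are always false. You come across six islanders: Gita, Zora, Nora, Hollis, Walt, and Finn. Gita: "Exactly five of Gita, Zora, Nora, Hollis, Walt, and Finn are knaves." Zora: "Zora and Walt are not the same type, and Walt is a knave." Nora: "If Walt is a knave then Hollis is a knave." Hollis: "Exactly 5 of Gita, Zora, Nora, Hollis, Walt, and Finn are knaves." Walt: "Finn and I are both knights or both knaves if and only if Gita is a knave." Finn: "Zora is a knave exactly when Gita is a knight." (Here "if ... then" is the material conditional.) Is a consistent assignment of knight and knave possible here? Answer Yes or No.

One consistent assignment: Gita=knave, Zora=knight, Nora=knight, Hollis=knave, Walt=knave, Finn=knight.

Yes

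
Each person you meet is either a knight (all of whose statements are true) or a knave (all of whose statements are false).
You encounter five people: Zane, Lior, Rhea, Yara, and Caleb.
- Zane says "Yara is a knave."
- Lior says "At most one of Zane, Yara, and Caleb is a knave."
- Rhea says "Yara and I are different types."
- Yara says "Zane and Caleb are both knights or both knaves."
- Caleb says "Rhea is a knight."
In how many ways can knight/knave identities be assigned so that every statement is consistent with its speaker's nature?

1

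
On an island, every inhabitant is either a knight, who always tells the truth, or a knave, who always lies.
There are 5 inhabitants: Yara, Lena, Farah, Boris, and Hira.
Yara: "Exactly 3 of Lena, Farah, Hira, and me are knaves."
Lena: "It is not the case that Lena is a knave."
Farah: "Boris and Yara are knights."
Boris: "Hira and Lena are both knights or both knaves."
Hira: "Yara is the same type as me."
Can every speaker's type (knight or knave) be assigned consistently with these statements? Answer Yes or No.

No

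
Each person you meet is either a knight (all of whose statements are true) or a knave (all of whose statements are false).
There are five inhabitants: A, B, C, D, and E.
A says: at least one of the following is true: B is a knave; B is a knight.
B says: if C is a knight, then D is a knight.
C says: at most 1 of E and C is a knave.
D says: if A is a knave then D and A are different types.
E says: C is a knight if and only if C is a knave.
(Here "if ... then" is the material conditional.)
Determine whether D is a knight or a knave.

Consistent assignments: {A=knight, B=knight, C=knight, D=knight, E=knave}; {A=knight, B=knight, C=knave, D=knight, E=knave}
In every consistent assignment, D is a knight.

D is a knight.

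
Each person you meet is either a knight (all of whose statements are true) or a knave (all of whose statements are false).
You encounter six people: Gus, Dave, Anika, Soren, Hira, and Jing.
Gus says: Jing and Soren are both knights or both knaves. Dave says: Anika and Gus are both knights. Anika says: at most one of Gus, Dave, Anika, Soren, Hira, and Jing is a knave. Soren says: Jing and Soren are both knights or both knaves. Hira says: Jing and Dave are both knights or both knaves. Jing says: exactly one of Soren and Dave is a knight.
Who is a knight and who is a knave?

Gus is a knight, Dave is a knave, Anika is a knave, Soren is a knight, Hira is a knave, and Jing is a knight.

As a knight, Gus's statement "Jing and Soren are both knights or both knaves" should be true; it is.
Dave (knave): "Anika and Gus are both knights" — False. ✓
Anika is a knave, and the claim "at most one of Gus, Dave, Anika, Soren, Hira, and Jing is a knave" is indeed False.
Soren is a knight; "Jing and Soren are both knights or both knaves" is true, as required.
Hira is a knave; "Jing and Dave are both knights or both knaves" is False, as required.
Jing is a knight, so "exactly one of Soren and Dave is a knight" must be true — and it is.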